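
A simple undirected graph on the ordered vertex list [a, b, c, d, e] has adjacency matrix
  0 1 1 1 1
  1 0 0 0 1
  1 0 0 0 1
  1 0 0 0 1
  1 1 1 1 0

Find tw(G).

2

A width-2 tree decomposition is:
Bags: B1 = {a, d, e}  B2 = {a, b, e}  B3 = {a, c, e}
Tree: B1–B2, B2–B3
Every bag has size at most 3, so the width is 3 − 1 = 2 and tw(G) ≤ 2. Conversely, {a, d, e} is a clique of size 3, and the vertices of any clique must share a bag in every tree decomposition; so some bag has ≥ 3 vertices and tw(G) ≥ 2. Combining the bounds, tw(G) = 2.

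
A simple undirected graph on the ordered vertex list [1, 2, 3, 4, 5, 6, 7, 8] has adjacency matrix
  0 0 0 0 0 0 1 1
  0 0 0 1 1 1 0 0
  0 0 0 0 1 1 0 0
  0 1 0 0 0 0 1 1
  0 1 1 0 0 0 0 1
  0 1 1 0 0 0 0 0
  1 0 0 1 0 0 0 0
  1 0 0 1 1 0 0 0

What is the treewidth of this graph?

2

A width-2 tree decomposition is:
Bags: B1 = {1, 7, 8}  B2 = {4, 7, 8}  B3 = {4, 5, 8}  B4 = {2, 4, 5}  B5 = {2, 3, 5}  B6 = {2, 3, 6}
Tree: B1–B2, B2–B3, B3–B4, B4–B5, B5–B6
Every bag has size at most 3, so the width is 3 − 1 = 2 and tw(G) ≤ 2. For the lower bound, G contains the cycle 1–7–4–8–1, so G is not a forest; only forests have treewidth ≤ 1, hence tw(G) ≥ 2. Hence tw(G) = 2 exactly.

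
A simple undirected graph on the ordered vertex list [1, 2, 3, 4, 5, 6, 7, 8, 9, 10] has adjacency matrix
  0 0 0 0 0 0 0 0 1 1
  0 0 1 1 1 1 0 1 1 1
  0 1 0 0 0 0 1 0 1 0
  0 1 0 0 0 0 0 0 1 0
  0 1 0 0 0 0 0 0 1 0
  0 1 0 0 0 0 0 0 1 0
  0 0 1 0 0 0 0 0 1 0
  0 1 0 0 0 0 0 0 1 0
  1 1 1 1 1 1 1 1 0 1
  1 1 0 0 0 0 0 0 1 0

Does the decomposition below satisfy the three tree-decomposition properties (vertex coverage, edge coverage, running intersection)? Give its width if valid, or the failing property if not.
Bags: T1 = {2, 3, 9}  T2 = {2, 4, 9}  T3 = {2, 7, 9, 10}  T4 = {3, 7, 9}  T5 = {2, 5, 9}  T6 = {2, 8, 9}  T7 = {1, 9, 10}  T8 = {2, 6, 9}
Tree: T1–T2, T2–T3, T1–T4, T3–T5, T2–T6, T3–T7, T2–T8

A tree decomposition must satisfy three properties: every vertex lies in some bag; for every edge, both endpoints lie together in some bag; and for every vertex, the bags containing it form a connected subtree. Here bags containing vertex 7 are not connected in the tree, so the decomposition is invalid.

No — bags containing vertex 7 are not connected in the tree.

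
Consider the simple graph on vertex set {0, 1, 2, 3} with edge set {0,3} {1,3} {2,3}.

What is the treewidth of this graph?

A width-1 tree decomposition is:
Bags: B1 = {0, 3}  B2 = {1, 3}  B3 = {2, 3}
Tree: B1–B2, B1–B3
Each bag holds 2 vertices, so the decomposition has width 1, which upper-bounds the treewidth. G has an edge, so its treewidth is at least 1. Therefore the treewidth is 1.

1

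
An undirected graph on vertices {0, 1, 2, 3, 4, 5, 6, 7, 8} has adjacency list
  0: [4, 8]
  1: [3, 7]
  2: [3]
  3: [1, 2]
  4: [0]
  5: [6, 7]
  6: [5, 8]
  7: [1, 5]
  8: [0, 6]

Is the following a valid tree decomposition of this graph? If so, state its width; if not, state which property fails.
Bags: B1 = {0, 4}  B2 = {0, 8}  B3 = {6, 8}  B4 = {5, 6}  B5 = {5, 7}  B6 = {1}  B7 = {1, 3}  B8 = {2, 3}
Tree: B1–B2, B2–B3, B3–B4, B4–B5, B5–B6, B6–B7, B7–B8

No — edge (7,1) lies in no bag.

A tree decomposition must satisfy three properties: every vertex lies in some bag; for every edge, both endpoints lie together in some bag; and for every vertex, the bags containing it form a connected subtree. Here edge (7,1) lies in no bag, so the decomposition is invalid.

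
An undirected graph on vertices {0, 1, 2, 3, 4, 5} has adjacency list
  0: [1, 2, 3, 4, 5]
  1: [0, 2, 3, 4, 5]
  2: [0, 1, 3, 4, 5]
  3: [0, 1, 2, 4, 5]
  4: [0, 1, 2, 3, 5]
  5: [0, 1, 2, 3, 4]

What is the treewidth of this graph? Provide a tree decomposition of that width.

With just one bag of size 6, the width is 6 − 1 = 5, so tw(G) ≤ 5. On the other hand G contains the 6-clique {0, 1, 2, 3, 4, 5}. A clique must lie in a single bag of any decomposition, so no decomposition can have width below 5. Therefore the treewidth is 5.

Treewidth 5.
One optimal decomposition is:
Bags: B1 = {0, 1, 2, 3, 4, 5}
Tree: (single bag)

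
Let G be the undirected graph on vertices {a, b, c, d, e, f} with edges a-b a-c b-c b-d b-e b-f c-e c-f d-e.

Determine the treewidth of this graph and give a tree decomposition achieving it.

Every bag has size at most 3, so the width is 3 − 1 = 2 and tw(G) ≤ 2. For the lower bound, the 3 vertices {b, d, e} are pairwise adjacent, and any tree decomposition puts a clique entirely inside one bag — forcing width ≥ 2. Therefore the treewidth is 2.

Treewidth 2.
Bags: B1 = {b, c, e}  B2 = {b, c, f}  B3 = {a, b, c}  B4 = {b, d, e}
Tree: B1–B2, B2–B3, B1–B4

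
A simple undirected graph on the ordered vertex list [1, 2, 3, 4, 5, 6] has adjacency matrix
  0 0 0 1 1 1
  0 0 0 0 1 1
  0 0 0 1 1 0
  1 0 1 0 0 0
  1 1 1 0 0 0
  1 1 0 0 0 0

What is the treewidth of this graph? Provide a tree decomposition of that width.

Each bag holds 3 vertices, so the decomposition has width 2, which upper-bounds the treewidth. Since 6–2–5–1–6 is a cycle in G, G is not acyclic. Forests are exactly the graphs of treewidth ≤ 1, so tw(G) ≥ 2. Hence tw(G) = 2 exactly.

Treewidth 2.
One such decomposition:
Bags: B1 = {1, 2, 6}  B2 = {1, 2, 5}  B3 = {1, 4, 5}  B4 = {3, 4, 5}
Tree: B1–B2, B2–B3, B3–B4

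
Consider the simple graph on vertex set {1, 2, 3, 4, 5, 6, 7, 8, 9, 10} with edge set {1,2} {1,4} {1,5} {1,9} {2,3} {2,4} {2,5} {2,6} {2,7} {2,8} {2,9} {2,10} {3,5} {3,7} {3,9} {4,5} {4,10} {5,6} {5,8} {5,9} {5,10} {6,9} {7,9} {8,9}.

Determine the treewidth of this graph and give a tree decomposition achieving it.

Treewidth 3.
One such decomposition:
Bags: B1 = {1, 2, 4, 5}  B2 = {1, 2, 5, 9}  B3 = {2, 4, 5, 10}  B4 = {2, 5, 6, 9}  B5 = {2, 3, 5, 9}  B6 = {2, 3, 7, 9}  B7 = {2, 5, 8, 9}
Tree: B1–B2, B1–B3, B2–B4, B4–B5, B5–B6, B4–B7

Each bag holds 4 vertices, so the decomposition has width 3, which upper-bounds the treewidth. Conversely, {2, 5, 8, 9} is a clique of size 4, and the vertices of any clique must share a bag in every tree decomposition; so some bag has ≥ 4 vertices and tw(G) ≥ 3. Therefore the treewidth is 3.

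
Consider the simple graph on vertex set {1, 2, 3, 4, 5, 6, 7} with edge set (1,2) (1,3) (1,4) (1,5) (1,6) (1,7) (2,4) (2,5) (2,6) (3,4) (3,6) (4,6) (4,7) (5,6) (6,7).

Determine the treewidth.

3

A width-3 tree decomposition is:
Bags: B1 = {1, 2, 4, 6}  B2 = {1, 3, 4, 6}  B3 = {1, 2, 5, 6}  B4 = {1, 4, 6, 7}
Tree: B1–B2, B1–B3, B1–B4
Each bag holds 4 vertices, so the decomposition has width 3, which upper-bounds the treewidth. On the other hand G contains the 4-clique {1, 2, 4, 6}. A clique must lie in a single bag of any decomposition, so no decomposition can have width below 3. Therefore the treewidth is 3.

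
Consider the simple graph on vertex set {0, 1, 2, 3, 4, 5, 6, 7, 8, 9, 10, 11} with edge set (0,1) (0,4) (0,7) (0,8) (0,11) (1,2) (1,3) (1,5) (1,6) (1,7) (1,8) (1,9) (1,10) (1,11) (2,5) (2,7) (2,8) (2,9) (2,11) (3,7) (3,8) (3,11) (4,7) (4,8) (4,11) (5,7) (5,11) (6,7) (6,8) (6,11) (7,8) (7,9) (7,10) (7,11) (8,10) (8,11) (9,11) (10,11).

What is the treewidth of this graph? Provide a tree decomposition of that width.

Treewidth 4.
One such decomposition:
Bags: B1 = {1, 3, 7, 8, 11}  B2 = {1, 2, 7, 8, 11}  B3 = {0, 1, 7, 8, 11}  B4 = {1, 6, 7, 8, 11}  B5 = {1, 2, 5, 7, 11}  B6 = {1, 7, 8, 10, 11}  B7 = {1, 2, 7, 9, 11}  B8 = {0, 4, 7, 8, 11}
Tree: B1–B2, B2–B3, B3–B4, B2–B5, B3–B6, B5–B7, B3–B8

Every bag has size at most 5, so the width is 5 − 1 = 4 and tw(G) ≤ 4. For the lower bound, the 5 vertices {0, 1, 7, 8, 11} are pairwise adjacent, and any tree decomposition puts a clique entirely inside one bag — forcing width ≥ 4. Hence tw(G) = 4 exactly.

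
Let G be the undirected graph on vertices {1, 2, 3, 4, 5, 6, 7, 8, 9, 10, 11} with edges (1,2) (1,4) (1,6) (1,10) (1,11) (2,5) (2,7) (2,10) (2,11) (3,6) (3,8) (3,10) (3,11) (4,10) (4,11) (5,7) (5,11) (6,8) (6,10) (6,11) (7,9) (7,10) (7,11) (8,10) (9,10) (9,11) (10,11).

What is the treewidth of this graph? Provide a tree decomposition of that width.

Every bag has size at most 4, so the width is 4 − 1 = 3 and tw(G) ≤ 3. On the other hand G contains the 4-clique {3, 6, 8, 10}. A clique must lie in a single bag of any decomposition, so no decomposition can have width below 3. Combining the bounds, tw(G) = 3.

Treewidth 3.
Bags: B1 = {1, 6, 10, 11}  B2 = {3, 6, 10, 11}  B3 = {1, 2, 10, 11}  B4 = {2, 7, 10, 11}  B5 = {2, 5, 7, 11}  B6 = {3, 6, 8, 10}  B7 = {7, 9, 10, 11}  B8 = {1, 4, 10, 11}
Tree: B1–B2, B1–B3, B3–B4, B4–B5, B2–B6, B4–B7, B3–B8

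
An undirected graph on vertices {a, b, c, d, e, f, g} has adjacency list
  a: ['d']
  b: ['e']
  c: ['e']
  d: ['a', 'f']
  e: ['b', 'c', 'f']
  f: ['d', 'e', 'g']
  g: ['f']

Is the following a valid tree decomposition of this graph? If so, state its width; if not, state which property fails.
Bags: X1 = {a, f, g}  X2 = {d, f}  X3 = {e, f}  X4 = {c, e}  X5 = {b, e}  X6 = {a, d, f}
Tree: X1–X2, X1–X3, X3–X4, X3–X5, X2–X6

A tree decomposition must satisfy three properties: every vertex lies in some bag; for every edge, both endpoints lie together in some bag; and for every vertex, the bags containing it form a connected subtree. Here bags containing vertex a are not connected in the tree, so the decomposition is invalid.

No — bags containing vertex a are not connected in the tree.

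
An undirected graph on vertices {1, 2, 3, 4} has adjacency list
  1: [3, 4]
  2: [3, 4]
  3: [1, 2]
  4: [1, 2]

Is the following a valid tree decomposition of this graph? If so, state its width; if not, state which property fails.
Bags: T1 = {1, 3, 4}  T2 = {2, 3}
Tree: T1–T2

No — edge (4,2) lies in no bag.

A tree decomposition must satisfy three properties: every vertex lies in some bag; for every edge, both endpoints lie together in some bag; and for every vertex, the bags containing it form a connected subtree. Here edge (4,2) lies in no bag, so the decomposition is invalid.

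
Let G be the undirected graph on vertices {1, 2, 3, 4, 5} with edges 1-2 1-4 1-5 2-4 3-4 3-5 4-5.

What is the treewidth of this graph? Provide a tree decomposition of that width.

Treewidth 2.
One optimal decomposition is:
Bags: B1 = {1, 4, 5}  B2 = {1, 2, 4}  B3 = {3, 4, 5}
Tree: B1–B2, B1–B3

The largest bag has 3 vertices, giving width 2; this decomposition certifies tw(G) ≤ 2. On the other hand G contains the 3-clique {1, 2, 4}. A clique must lie in a single bag of any decomposition, so no decomposition can have width below 2. Therefore the treewidth is 2.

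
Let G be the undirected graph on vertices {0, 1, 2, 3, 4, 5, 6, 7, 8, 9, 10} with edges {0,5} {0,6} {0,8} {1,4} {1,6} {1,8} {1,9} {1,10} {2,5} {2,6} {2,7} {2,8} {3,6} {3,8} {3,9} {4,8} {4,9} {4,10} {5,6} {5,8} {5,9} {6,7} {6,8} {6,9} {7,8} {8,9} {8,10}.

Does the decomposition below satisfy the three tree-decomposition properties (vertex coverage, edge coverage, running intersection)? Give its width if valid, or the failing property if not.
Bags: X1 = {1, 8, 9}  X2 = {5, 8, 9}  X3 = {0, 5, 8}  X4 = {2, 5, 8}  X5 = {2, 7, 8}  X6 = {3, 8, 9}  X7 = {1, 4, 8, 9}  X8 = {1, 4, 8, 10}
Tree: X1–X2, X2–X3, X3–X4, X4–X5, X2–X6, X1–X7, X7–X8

A tree decomposition must satisfy three properties: every vertex lies in some bag; for every edge, both endpoints lie together in some bag; and for every vertex, the bags containing it form a connected subtree. Here vertex 6 appears in no bag, so the decomposition is invalid.

No — vertex 6 appears in no bag.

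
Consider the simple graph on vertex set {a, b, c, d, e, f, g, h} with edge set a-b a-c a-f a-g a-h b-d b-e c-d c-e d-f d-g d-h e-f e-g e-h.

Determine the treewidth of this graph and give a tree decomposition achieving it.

Treewidth 3.
One such decomposition:
Bags: B1 = {a, c, d, e}  B2 = {a, d, e, h}  B3 = {a, d, e, g}  B4 = {a, d, e, f}  B5 = {a, b, d, e}
Tree: B1–B2, B2–B3, B3–B4, B4–B5

The largest bag has 4 vertices, giving width 3; this decomposition certifies tw(G) ≤ 3. For the lower bound: the 4 vertex sets {a,c}, {e,h}, {d}, {g} are disjoint, each induces a connected subgraph, and every pair is joined by at least one edge of G. Contracting each set to a single vertex therefore yields K_{4} as a minor, and since treewidth is minor-monotone, tw(G) ≥ tw(K_{4}) = 3. Combining the bounds, tw(G) = 3.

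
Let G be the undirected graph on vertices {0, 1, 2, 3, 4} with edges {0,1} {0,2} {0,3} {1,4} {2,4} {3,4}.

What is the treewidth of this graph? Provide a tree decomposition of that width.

Treewidth 2.
One such decomposition:
Bags: B1 = {0, 1, 4}  B2 = {0, 2, 4}  B3 = {0, 3, 4}
Tree: B1–B2, B2–B3

The largest bag has 3 vertices, giving width 2; this decomposition certifies tw(G) ≤ 2. Since 1–0–2–4–1 is a cycle in G, G is not acyclic. Forests are exactly the graphs of treewidth ≤ 1, so tw(G) ≥ 2. The upper and lower bounds meet at 2, so that is the treewidth.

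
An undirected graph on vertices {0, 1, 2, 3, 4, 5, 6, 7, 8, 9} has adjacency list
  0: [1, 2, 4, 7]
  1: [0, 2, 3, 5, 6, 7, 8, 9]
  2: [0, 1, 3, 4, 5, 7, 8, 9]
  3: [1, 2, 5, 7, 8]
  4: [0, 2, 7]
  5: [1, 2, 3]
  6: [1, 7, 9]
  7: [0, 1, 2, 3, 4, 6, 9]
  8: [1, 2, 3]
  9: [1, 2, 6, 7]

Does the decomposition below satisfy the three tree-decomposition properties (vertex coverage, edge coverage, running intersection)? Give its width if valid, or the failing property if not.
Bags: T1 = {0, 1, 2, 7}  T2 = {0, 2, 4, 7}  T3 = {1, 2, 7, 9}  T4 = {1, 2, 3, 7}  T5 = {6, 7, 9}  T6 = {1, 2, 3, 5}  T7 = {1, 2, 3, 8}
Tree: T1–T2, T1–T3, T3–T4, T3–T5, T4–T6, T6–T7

A tree decomposition must satisfy three properties: every vertex lies in some bag; for every edge, both endpoints lie together in some bag; and for every vertex, the bags containing it form a connected subtree. Here edge (1,6) lies in no bag, so the decomposition is invalid.

No — edge (1,6) lies in no bag.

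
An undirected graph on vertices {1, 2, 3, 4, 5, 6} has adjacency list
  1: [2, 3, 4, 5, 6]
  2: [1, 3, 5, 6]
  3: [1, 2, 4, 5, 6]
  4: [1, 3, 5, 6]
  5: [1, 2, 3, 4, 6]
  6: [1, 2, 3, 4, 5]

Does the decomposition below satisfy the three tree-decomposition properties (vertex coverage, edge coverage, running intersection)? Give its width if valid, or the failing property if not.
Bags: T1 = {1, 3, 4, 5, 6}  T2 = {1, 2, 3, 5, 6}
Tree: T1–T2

Yes; width 4.

Vertex coverage: the bags together contain {1, 2, 3, 4, 5, 6}, the full vertex set. Edge coverage: each edge of G has both endpoints in at least one bag. Running intersection: for every vertex, the bags containing it form a connected subtree. All three properties hold, so this is a valid tree decomposition of width max|bag| − 1 = 4, and hence tw(G) ≤ 4.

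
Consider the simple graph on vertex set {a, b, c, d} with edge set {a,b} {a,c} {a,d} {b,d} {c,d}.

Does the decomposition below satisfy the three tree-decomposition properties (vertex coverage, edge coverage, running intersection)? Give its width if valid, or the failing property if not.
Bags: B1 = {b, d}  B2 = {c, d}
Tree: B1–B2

No — vertex a appears in no bag.

A tree decomposition must satisfy three properties: every vertex lies in some bag; for every edge, both endpoints lie together in some bag; and for every vertex, the bags containing it form a connected subtree. Here vertex a appears in no bag, so the decomposition is invalid.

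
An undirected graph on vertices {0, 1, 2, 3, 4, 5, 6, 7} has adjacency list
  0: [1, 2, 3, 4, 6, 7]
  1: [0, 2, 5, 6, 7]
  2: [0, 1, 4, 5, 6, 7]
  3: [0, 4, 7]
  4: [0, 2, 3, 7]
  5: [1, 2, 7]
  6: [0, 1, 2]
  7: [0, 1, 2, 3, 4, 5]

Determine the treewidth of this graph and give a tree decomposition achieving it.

Every bag has size at most 4, so the width is 4 − 1 = 3 and tw(G) ≤ 3. On the other hand G contains the 4-clique {0, 1, 2, 6}. A clique must lie in a single bag of any decomposition, so no decomposition can have width below 3. The upper and lower bounds meet at 3, so that is the treewidth.

Treewidth 3.
One optimal decomposition is:
Bags: B1 = {0, 1, 2, 7}  B2 = {0, 2, 4, 7}  B3 = {1, 2, 5, 7}  B4 = {0, 3, 4, 7}  B5 = {0, 1, 2, 6}
Tree: B1–B2, B1–B3, B2–B4, B1–B5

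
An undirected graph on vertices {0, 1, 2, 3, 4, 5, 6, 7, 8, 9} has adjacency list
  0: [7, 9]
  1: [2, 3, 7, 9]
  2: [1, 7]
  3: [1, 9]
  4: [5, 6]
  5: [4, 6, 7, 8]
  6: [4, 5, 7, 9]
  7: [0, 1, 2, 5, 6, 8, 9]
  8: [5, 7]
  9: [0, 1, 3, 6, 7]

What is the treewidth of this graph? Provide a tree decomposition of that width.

Every bag has size at most 3, so the width is 3 − 1 = 2 and tw(G) ≤ 2. Conversely, {1, 3, 9} is a clique of size 3, and the vertices of any clique must share a bag in every tree decomposition; so some bag has ≥ 3 vertices and tw(G) ≥ 2. Hence tw(G) = 2 exactly.

Treewidth 2.
One such decomposition:
Bags: B1 = {5, 6, 7}  B2 = {6, 7, 9}  B3 = {1, 7, 9}  B4 = {1, 2, 7}  B5 = {0, 7, 9}  B6 = {4, 5, 6}  B7 = {5, 7, 8}  B8 = {1, 3, 9}
Tree: B1–B2, B2–B3, B3–B4, B2–B5, B1–B6, B1–B7, B3–B8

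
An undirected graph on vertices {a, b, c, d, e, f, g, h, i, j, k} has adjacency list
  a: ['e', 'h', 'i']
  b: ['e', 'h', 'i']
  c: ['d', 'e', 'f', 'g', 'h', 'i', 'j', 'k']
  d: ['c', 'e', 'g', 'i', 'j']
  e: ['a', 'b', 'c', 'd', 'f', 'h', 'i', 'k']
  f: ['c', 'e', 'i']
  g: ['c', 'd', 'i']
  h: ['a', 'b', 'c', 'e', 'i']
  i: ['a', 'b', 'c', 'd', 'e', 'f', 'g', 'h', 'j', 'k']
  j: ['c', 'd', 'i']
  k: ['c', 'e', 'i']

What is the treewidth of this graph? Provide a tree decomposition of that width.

The largest bag has 4 vertices, giving width 3; this decomposition certifies tw(G) ≤ 3. For the lower bound, the 4 vertices {c, d, g, i} are pairwise adjacent, and any tree decomposition puts a clique entirely inside one bag — forcing width ≥ 3. Therefore the treewidth is 3.

Treewidth 3.
One optimal decomposition is:
Bags: B1 = {c, d, e, i}  B2 = {c, d, i, j}  B3 = {c, e, f, i}  B4 = {c, e, h, i}  B5 = {b, e, h, i}  B6 = {c, e, i, k}  B7 = {a, e, h, i}  B8 = {c, d, g, i}
Tree: B1–B2, B1–B3, B1–B4, B4–B5, B1–B6, B4–B7, B1–B8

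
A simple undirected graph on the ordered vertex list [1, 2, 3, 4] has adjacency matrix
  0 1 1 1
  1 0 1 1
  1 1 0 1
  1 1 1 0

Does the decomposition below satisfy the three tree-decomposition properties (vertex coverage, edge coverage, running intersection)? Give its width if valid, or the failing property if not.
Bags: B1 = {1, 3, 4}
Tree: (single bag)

No — vertex 2 appears in no bag.

A tree decomposition must satisfy three properties: every vertex lies in some bag; for every edge, both endpoints lie together in some bag; and for every vertex, the bags containing it form a connected subtree. Here vertex 2 appears in no bag, so the decomposition is invalid.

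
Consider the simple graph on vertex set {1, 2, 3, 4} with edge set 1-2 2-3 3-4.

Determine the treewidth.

A width-1 tree decomposition is:
Bags: B1 = {1, 2}  B2 = {2, 3}  B3 = {3, 4}
Tree: B1–B2, B2–B3
The largest bag has 2 vertices, giving width 1; this decomposition certifies tw(G) ≤ 1. G has an edge, so its treewidth is at least 1. Therefore the treewidth is 1.

1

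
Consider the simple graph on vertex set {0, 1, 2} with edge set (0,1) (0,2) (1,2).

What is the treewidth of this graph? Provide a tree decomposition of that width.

With just one bag of size 3, the width is 3 − 1 = 2, so tw(G) ≤ 2. Conversely, {0, 1, 2} is a clique of size 3, and the vertices of any clique must share a bag in every tree decomposition; so some bag has ≥ 3 vertices and tw(G) ≥ 2. Hence tw(G) = 2 exactly.

Treewidth 2.
One such decomposition:
Bags: B1 = {0, 1, 2}
Tree: (single bag)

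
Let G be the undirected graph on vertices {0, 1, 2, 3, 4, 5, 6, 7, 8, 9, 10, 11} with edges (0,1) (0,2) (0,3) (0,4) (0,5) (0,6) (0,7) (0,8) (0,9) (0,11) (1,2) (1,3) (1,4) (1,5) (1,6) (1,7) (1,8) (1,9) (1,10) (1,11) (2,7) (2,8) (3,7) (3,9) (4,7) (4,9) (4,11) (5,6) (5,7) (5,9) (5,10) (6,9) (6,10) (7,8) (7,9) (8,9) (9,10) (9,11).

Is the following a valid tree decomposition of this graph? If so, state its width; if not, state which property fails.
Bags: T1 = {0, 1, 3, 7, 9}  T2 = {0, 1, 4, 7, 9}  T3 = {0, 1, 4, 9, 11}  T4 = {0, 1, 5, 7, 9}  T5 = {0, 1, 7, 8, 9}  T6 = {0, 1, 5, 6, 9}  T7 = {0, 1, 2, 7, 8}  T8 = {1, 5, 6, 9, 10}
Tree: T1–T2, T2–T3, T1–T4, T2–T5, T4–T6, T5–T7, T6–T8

Checking the three conditions: (i) the bags cover all of {0, 1, 2, 3, 4, 5, 6, 7, 8, 9, 10, 11}; (ii) for each edge, some bag contains both endpoints; (iii) the bags containing any fixed vertex form a subtree. All hold, so the decomposition is valid with width 5 − 1 = 4.

Yes; width 4.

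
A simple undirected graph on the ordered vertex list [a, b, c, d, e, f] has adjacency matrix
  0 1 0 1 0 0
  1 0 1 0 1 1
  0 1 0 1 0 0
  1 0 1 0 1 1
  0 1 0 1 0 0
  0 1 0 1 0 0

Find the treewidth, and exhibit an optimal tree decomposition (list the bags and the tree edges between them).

Treewidth 2.
One optimal decomposition is:
Bags: B1 = {b, c, d}  B2 = {b, d, f}  B3 = {b, d, e}  B4 = {a, b, d}
Tree: B1–B2, B2–B3, B3–B4

Every bag has size at most 3, so the width is 3 − 1 = 2 and tw(G) ≤ 2. Since c–b–f–d–c is a cycle in G, G is not acyclic. Forests are exactly the graphs of treewidth ≤ 1, so tw(G) ≥ 2. Hence tw(G) = 2 exactly.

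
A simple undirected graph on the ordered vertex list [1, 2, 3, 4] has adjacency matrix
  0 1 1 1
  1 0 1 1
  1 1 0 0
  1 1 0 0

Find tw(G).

A width-2 tree decomposition is:
Bags: B1 = {1, 2, 3}  B2 = {1, 2, 4}
Tree: B1–B2
Every bag has size at most 3, so the width is 3 − 1 = 2 and tw(G) ≤ 2. Conversely, {1, 2, 3} is a clique of size 3, and the vertices of any clique must share a bag in every tree decomposition; so some bag has ≥ 3 vertices and tw(G) ≥ 2. Therefore the treewidth is 2.

2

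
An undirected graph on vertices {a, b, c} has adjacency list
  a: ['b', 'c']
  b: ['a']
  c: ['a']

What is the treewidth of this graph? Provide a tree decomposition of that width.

Treewidth 1.
One optimal decomposition is:
Bags: B1 = {a, b}  B2 = {a, c}
Tree: B1–B2

Each bag holds 2 vertices, so the decomposition has width 1, which upper-bounds the treewidth. Any graph with an edge has treewidth ≥ 1, and G has the edge a–b. Therefore the treewidth is 1.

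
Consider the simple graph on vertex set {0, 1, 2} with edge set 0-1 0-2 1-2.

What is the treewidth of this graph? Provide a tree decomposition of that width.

With just one bag of size 3, the width is 3 − 1 = 2, so tw(G) ≤ 2. On the other hand G contains the 3-clique {0, 1, 2}. A clique must lie in a single bag of any decomposition, so no decomposition can have width below 2. The upper and lower bounds meet at 2, so that is the treewidth.

Treewidth 2.
One optimal decomposition is:
Bags: B1 = {0, 1, 2}
Tree: (single bag)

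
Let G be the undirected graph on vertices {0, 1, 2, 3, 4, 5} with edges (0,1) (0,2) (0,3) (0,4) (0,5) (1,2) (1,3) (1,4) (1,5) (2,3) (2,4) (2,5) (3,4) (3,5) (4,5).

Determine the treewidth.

A width-5 tree decomposition is:
Bags: B1 = {0, 1, 2, 3, 4, 5}
Tree: (single bag)
A single bag containing all 6 vertices is trivially a valid decomposition of width 5. Conversely, {0, 1, 2, 3, 4, 5} is a clique of size 6, and the vertices of any clique must share a bag in every tree decomposition; so some bag has ≥ 6 vertices and tw(G) ≥ 5. Combining the bounds, tw(G) = 5.

5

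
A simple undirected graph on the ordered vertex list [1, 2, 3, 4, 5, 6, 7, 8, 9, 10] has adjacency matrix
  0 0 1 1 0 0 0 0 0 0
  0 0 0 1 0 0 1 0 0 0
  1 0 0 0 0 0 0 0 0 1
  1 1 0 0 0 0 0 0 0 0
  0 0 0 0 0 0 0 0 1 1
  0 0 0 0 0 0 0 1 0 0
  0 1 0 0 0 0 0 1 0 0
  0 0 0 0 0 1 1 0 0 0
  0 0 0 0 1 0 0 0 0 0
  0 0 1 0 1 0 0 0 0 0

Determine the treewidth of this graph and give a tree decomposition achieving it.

Each bag holds 2 vertices, so the decomposition has width 1, which upper-bounds the treewidth. G has an edge, so its treewidth is at least 1. The upper and lower bounds meet at 1, so that is the treewidth.

Treewidth 1.
Bags: B1 = {6, 8}  B2 = {7, 8}  B3 = {2, 7}  B4 = {2, 4}  B5 = {1, 4}  B6 = {1, 3}  B7 = {3, 10}  B8 = {5, 10}  B9 = {5, 9}
Tree: B1–B2, B2–B3, B3–B4, B4–B5, B5–B6, B6–B7, B7–B8, B8–B9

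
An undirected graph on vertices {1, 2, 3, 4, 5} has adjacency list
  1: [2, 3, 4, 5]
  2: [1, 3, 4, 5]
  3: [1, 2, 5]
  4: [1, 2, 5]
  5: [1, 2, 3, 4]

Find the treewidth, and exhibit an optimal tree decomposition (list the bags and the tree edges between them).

Treewidth 3.
Bags: B1 = {1, 2, 4, 5}  B2 = {1, 2, 3, 5}
Tree: B1–B2

Every bag has size at most 4, so the width is 4 − 1 = 3 and tw(G) ≤ 3. For the lower bound, the 4 vertices {1, 2, 3, 5} are pairwise adjacent, and any tree decomposition puts a clique entirely inside one bag — forcing width ≥ 3. Therefore the treewidth is 3.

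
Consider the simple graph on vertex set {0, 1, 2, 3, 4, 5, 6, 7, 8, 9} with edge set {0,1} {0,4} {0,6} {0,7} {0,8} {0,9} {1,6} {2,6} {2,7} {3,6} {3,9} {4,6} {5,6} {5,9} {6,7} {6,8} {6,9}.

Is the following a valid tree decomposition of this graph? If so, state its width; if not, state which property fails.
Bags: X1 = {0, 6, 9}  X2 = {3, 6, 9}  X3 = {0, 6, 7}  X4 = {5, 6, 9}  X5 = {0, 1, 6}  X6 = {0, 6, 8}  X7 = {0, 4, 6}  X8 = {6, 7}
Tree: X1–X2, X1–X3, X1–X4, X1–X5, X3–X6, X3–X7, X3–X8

No — vertex 2 appears in no bag.

A tree decomposition must satisfy three properties: every vertex lies in some bag; for every edge, both endpoints lie together in some bag; and for every vertex, the bags containing it form a connected subtree. Here vertex 2 appears in no bag, so the decomposition is invalid.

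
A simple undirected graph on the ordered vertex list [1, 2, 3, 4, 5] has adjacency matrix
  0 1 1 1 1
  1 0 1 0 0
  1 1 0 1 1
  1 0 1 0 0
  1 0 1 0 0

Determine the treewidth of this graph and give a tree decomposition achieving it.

Each bag holds 3 vertices, so the decomposition has width 2, which upper-bounds the treewidth. On the other hand G contains the 3-clique {1, 2, 3}. A clique must lie in a single bag of any decomposition, so no decomposition can have width below 2. Hence tw(G) = 2 exactly.

Treewidth 2.
One optimal decomposition is:
Bags: B1 = {1, 3, 5}  B2 = {1, 3, 4}  B3 = {1, 2, 3}
Tree: B1–B2, B2–B3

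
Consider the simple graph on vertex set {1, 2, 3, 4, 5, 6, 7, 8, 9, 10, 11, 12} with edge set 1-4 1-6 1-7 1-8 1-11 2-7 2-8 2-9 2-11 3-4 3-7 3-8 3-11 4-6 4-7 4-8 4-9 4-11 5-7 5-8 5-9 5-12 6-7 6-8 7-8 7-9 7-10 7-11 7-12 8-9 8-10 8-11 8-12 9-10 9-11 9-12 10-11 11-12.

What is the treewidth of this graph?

4

A width-4 tree decomposition is:
Bags: B1 = {1, 4, 6, 7, 8}  B2 = {1, 4, 7, 8, 11}  B3 = {4, 7, 8, 9, 11}  B4 = {3, 4, 7, 8, 11}  B5 = {2, 7, 8, 9, 11}  B6 = {7, 8, 9, 10, 11}  B7 = {7, 8, 9, 11, 12}  B8 = {5, 7, 8, 9, 12}
Tree: B1–B2, B2–B3, B2–B4, B3–B5, B5–B6, B5–B7, B7–B8
Every bag has size at most 5, so the width is 5 − 1 = 4 and tw(G) ≤ 4. Conversely, {1, 4, 7, 8, 11} is a clique of size 5, and the vertices of any clique must share a bag in every tree decomposition; so some bag has ≥ 5 vertices and tw(G) ≥ 4. The upper and lower bounds meet at 4, so that is the treewidth.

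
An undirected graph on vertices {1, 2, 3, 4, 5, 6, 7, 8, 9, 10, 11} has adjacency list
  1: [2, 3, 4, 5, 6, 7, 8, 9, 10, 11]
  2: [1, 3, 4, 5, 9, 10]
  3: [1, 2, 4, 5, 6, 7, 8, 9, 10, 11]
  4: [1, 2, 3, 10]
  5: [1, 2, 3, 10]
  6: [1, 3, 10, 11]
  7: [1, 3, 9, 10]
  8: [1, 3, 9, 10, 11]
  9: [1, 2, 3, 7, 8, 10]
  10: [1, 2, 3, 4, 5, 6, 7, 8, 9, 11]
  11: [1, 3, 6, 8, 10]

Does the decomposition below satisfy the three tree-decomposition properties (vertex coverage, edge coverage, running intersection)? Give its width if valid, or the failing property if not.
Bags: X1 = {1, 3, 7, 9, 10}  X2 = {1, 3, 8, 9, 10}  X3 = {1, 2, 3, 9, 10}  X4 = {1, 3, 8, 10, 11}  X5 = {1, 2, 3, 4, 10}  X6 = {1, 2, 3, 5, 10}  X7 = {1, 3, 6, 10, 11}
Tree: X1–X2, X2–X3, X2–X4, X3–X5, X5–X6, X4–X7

Vertex coverage: the bags together contain {1, 2, 3, 4, 5, 6, 7, 8, 9, 10, 11}, the full vertex set. Edge coverage: each edge of G has both endpoints in at least one bag. Running intersection: for every vertex, the bags containing it form a connected subtree. All three properties hold, so this is a valid tree decomposition of width max|bag| − 1 = 4, and hence tw(G) ≤ 4.

Yes; width 4.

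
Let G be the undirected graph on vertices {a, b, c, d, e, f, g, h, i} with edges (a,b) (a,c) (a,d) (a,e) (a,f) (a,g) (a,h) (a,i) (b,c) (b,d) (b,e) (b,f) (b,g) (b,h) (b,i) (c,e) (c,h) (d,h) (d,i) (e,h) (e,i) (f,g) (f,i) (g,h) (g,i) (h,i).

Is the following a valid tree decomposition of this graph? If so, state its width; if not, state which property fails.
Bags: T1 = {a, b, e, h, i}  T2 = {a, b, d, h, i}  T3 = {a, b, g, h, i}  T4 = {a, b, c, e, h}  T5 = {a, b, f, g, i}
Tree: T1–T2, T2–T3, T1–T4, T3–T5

Yes; width 4.

Every vertex of G appears in some bag (union = {a, b, c, d, e, f, g, h, i}); every edge is covered by a bag; and for each vertex v the set of bags containing v is connected in the bag tree. The decomposition is therefore valid. The largest bag has 5 vertices, so the width is 4.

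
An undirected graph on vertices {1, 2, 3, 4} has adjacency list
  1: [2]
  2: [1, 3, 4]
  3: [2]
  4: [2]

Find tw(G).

1

A width-1 tree decomposition is:
Bags: B1 = {1, 2}  B2 = {2, 3}  B3 = {2, 4}
Tree: B1–B2, B1–B3
Every bag has size at most 2, so the width is 2 − 1 = 1 and tw(G) ≤ 1. Any graph with an edge has treewidth ≥ 1, and G has the edge 2–1. Combining the bounds, tw(G) = 1.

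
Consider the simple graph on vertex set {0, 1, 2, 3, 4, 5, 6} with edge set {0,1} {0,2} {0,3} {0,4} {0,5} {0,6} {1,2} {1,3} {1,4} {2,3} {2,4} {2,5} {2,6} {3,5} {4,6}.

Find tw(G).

A width-3 tree decomposition is:
Bags: B1 = {0, 1, 2, 4}  B2 = {0, 1, 2, 3}  B3 = {0, 2, 4, 6}  B4 = {0, 2, 3, 5}
Tree: B1–B2, B1–B3, B2–B4
Each bag holds 4 vertices, so the decomposition has width 3, which upper-bounds the treewidth. On the other hand G contains the 4-clique {0, 1, 2, 3}. A clique must lie in a single bag of any decomposition, so no decomposition can have width below 3. Hence tw(G) = 3 exactly.

3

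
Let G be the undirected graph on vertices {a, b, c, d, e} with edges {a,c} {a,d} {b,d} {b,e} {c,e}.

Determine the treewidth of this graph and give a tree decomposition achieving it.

Treewidth 2.
One such decomposition:
Bags: B1 = {a, c, e}  B2 = {a, b, e}  B3 = {a, b, d}
Tree: B1–B2, B2–B3

Each bag holds 3 vertices, so the decomposition has width 2, which upper-bounds the treewidth. The edges a–c–e–b–d–a form a cycle, so G is not a tree and its treewidth is at least 2. Combining the bounds, tw(G) = 2.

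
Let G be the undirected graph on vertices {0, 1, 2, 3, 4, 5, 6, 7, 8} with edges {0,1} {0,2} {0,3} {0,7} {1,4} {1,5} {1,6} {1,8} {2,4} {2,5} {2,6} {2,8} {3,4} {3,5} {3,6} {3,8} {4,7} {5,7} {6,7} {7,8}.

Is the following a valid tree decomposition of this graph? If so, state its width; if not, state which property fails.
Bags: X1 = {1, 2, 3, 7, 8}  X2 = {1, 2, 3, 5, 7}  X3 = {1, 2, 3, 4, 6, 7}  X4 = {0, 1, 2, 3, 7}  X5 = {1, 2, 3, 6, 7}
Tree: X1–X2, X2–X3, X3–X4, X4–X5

A tree decomposition must satisfy three properties: every vertex lies in some bag; for every edge, both endpoints lie together in some bag; and for every vertex, the bags containing it form a connected subtree. Here bags containing vertex 6 are not connected in the tree, so the decomposition is invalid.

No — bags containing vertex 6 are not connected in the tree.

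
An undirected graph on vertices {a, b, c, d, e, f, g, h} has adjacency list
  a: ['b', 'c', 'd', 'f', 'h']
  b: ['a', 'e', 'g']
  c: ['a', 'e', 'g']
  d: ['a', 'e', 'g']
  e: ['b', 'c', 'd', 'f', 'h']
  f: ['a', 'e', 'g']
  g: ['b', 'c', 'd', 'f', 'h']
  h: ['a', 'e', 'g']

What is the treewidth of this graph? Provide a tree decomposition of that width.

Each bag holds 4 vertices, so the decomposition has width 3, which upper-bounds the treewidth. For the lower bound: the 4 vertex sets {f,g}, {a,b}, {e}, {d} are disjoint, each induces a connected subgraph, and every pair is joined by at least one edge of G. Contracting each set to a single vertex therefore yields K_{4} as a minor, and since treewidth is minor-monotone, tw(G) ≥ tw(K_{4}) = 3. Combining the bounds, tw(G) = 3.

Treewidth 3.
Bags: B1 = {a, e, f, g}  B2 = {a, b, e, g}  B3 = {a, d, e, g}  B4 = {a, c, e, g}  B5 = {a, e, g, h}
Tree: B1–B2, B2–B3, B3–B4, B4–B5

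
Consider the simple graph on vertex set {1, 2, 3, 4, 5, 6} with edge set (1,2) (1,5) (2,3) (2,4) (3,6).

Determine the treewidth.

1

A width-1 tree decomposition is:
Bags: B1 = {1, 2}  B2 = {2, 3}  B3 = {3, 6}  B4 = {2, 4}  B5 = {1, 5}
Tree: B1–B2, B2–B3, B1–B4, B1–B5
Each bag holds 2 vertices, so the decomposition has width 1, which upper-bounds the treewidth. G has an edge, so its treewidth is at least 1. Therefore the treewidth is 1.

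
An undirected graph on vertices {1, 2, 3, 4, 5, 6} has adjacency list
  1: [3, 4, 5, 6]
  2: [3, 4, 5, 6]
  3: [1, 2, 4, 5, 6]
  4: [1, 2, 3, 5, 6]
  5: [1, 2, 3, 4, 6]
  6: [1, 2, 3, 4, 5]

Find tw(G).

4

A width-4 tree decomposition is:
Bags: B1 = {2, 3, 4, 5, 6}  B2 = {1, 3, 4, 5, 6}
Tree: B1–B2
Each bag holds 5 vertices, so the decomposition has width 4, which upper-bounds the treewidth. Conversely, {1, 3, 4, 5, 6} is a clique of size 5, and the vertices of any clique must share a bag in every tree decomposition; so some bag has ≥ 5 vertices and tw(G) ≥ 4. Hence tw(G) = 4 exactly.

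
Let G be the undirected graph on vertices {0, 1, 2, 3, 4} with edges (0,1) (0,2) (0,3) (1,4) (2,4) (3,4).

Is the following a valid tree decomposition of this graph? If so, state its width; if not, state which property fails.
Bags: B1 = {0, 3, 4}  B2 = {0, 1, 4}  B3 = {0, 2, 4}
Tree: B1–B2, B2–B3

Yes; width 2.

Vertex coverage: the bags together contain {0, 1, 2, 3, 4}, the full vertex set. Edge coverage: each edge of G has both endpoints in at least one bag. Running intersection: for every vertex, the bags containing it form a connected subtree. All three properties hold, so this is a valid tree decomposition of width max|bag| − 1 = 2, and hence tw(G) ≤ 2.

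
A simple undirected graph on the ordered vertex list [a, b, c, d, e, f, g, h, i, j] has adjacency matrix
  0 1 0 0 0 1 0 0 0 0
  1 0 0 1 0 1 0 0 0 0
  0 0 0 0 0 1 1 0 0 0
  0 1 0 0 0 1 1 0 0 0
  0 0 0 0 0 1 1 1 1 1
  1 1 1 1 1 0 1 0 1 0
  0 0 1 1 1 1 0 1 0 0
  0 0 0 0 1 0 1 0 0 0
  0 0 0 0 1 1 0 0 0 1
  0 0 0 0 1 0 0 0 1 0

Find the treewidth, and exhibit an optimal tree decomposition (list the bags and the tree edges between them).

Each bag holds 3 vertices, so the decomposition has width 2, which upper-bounds the treewidth. For the lower bound, the 3 vertices {e, i, j} are pairwise adjacent, and any tree decomposition puts a clique entirely inside one bag — forcing width ≥ 2. Hence tw(G) = 2 exactly.

Treewidth 2.
One such decomposition:
Bags: B1 = {c, f, g}  B2 = {d, f, g}  B3 = {b, d, f}  B4 = {e, f, g}  B5 = {e, f, i}  B6 = {e, i, j}  B7 = {e, g, h}  B8 = {a, b, f}
Tree: B1–B2, B2–B3, B2–B4, B4–B5, B5–B6, B4–B7, B3–B8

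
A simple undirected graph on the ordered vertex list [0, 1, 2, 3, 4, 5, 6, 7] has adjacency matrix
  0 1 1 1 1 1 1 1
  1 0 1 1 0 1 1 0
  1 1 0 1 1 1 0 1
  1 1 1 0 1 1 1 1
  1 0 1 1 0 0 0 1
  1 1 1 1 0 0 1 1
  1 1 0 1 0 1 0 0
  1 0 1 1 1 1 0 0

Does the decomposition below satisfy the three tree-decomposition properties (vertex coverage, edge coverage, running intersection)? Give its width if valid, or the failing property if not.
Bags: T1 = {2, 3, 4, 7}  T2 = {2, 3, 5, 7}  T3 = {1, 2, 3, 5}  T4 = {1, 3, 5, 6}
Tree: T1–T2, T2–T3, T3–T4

A tree decomposition must satisfy three properties: every vertex lies in some bag; for every edge, both endpoints lie together in some bag; and for every vertex, the bags containing it form a connected subtree. Here vertex 0 appears in no bag, so the decomposition is invalid.

No — vertex 0 appears in no bag.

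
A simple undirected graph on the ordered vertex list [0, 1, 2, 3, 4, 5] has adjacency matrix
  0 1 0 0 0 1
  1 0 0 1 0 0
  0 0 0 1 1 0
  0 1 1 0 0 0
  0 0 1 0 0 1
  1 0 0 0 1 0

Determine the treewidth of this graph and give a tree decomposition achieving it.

The largest bag has 3 vertices, giving width 2; this decomposition certifies tw(G) ≤ 2. For the lower bound, G contains the cycle 2–3–1–0–5–4–2, so G is not a forest; only forests have treewidth ≤ 1, hence tw(G) ≥ 2. Combining the bounds, tw(G) = 2.

Treewidth 2.
Bags: B1 = {1, 2, 3}  B2 = {0, 1, 2}  B3 = {0, 2, 5}  B4 = {2, 4, 5}
Tree: B1–B2, B2–B3, B3–B4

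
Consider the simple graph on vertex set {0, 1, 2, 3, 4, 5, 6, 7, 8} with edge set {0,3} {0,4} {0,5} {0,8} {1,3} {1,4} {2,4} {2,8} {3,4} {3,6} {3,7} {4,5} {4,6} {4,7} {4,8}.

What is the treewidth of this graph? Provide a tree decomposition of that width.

Treewidth 2.
Bags: B1 = {3, 4, 6}  B2 = {0, 3, 4}  B3 = {0, 4, 8}  B4 = {0, 4, 5}  B5 = {1, 3, 4}  B6 = {3, 4, 7}  B7 = {2, 4, 8}
Tree: B1–B2, B2–B3, B3–B4, B1–B5, B1–B6, B3–B7

Each bag holds 3 vertices, so the decomposition has width 2, which upper-bounds the treewidth. For the lower bound, the 3 vertices {0, 4, 8} are pairwise adjacent, and any tree decomposition puts a clique entirely inside one bag — forcing width ≥ 2. The upper and lower bounds meet at 2, so that is the treewidth.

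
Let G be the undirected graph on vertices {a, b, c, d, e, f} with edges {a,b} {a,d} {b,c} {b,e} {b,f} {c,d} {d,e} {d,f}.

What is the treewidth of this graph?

A width-2 tree decomposition is:
Bags: B1 = {b, d, f}  B2 = {b, d, e}  B3 = {b, c, d}  B4 = {a, b, d}
Tree: B1–B2, B2–B3, B3–B4
The largest bag has 3 vertices, giving width 2; this decomposition certifies tw(G) ≤ 2. Since f–d–e–b–f is a cycle in G, G is not acyclic. Forests are exactly the graphs of treewidth ≤ 1, so tw(G) ≥ 2. Therefore the treewidth is 2.

2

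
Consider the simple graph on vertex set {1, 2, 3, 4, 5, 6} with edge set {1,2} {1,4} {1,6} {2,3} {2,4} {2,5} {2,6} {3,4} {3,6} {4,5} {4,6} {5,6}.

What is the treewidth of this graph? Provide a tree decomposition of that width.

Treewidth 3.
Bags: B1 = {2, 3, 4, 6}  B2 = {1, 2, 4, 6}  B3 = {2, 4, 5, 6}
Tree: B1–B2, B2–B3

The largest bag has 4 vertices, giving width 3; this decomposition certifies tw(G) ≤ 3. Conversely, {1, 2, 4, 6} is a clique of size 4, and the vertices of any clique must share a bag in every tree decomposition; so some bag has ≥ 4 vertices and tw(G) ≥ 3. The upper and lower bounds meet at 3, so that is the treewidth.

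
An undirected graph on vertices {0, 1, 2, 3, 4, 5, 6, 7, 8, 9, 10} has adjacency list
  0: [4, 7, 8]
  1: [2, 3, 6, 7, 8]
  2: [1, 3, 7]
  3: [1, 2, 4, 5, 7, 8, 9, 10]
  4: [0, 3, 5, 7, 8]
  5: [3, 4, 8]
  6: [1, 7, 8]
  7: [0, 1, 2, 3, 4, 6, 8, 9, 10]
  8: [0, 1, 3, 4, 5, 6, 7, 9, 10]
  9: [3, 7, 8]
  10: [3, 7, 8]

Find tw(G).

3

A width-3 tree decomposition is:
Bags: B1 = {3, 4, 7, 8}  B2 = {3, 4, 5, 8}  B3 = {0, 4, 7, 8}  B4 = {1, 3, 7, 8}  B5 = {3, 7, 8, 10}  B6 = {3, 7, 8, 9}  B7 = {1, 6, 7, 8}  B8 = {1, 2, 3, 7}
Tree: B1–B2, B1–B3, B1–B4, B1–B5, B1–B6, B4–B7, B4–B8
Each bag holds 4 vertices, so the decomposition has width 3, which upper-bounds the treewidth. For the lower bound, the 4 vertices {3, 4, 5, 8} are pairwise adjacent, and any tree decomposition puts a clique entirely inside one bag — forcing width ≥ 3. The upper and lower bounds meet at 3, so that is the treewidth.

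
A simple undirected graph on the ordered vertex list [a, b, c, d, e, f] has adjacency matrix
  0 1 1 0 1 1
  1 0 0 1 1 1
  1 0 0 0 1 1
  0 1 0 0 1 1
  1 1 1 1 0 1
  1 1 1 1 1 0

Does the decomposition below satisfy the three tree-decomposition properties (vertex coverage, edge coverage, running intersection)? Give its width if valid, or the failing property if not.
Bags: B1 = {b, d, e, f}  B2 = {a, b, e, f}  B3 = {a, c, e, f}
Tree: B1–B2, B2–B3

Vertex coverage: the bags together contain {a, b, c, d, e, f}, the full vertex set. Edge coverage: each edge of G has both endpoints in at least one bag. Running intersection: for every vertex, the bags containing it form a connected subtree. All three properties hold, so this is a valid tree decomposition of width max|bag| − 1 = 3, and hence tw(G) ≤ 3.

Yes; width 3.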